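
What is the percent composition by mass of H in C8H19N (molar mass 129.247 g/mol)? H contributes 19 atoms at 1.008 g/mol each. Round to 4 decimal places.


pct = 100 * (n_elem * M_elem) / M_total
mass_contribution = 19 * 1.008 = 19.152 g/mol
pct = 100 * 19.152 / 129.247
pct = 14.81813891 %, rounded to 4 dp:

14.8181 %


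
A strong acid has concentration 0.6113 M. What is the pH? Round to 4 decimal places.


A strong acid dissociates completely, so [H+] equals the given concentration.
pH = -log10([H+]) = -log10(0.6113)
pH = 0.2137456, rounded to 4 dp:

0.2137


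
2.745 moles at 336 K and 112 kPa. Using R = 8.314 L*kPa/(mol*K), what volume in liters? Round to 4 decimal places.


PV = nRT, solve for V = nRT / P.
nRT = 2.745 * 8.314 * 336 = 7668.1685
V = 7668.1685 / 112
V = 68.46579018 L, rounded to 4 dp:

68.4658 L


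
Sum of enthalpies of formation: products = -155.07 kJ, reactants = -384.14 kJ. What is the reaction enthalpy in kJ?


dH_rxn = sum(dH_f products) - sum(dH_f reactants)
dH_rxn = -155.07 - (-384.14)
dH_rxn = 229.07 kJ:

229.07 kJ


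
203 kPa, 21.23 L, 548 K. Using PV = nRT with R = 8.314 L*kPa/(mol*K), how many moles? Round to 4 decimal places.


PV = nRT, solve for n = PV / (RT).
PV = 203 * 21.23 = 4309.69
RT = 8.314 * 548 = 4556.072
n = 4309.69 / 4556.072
n = 0.94592228 mol, rounded to 4 dp:

0.9459 mol


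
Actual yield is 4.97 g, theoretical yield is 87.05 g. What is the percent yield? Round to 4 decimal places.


% yield = 100 * actual / theoretical
% yield = 100 * 4.97 / 87.05
% yield = 5.70936244 %, rounded to 4 dp:

5.7094 %


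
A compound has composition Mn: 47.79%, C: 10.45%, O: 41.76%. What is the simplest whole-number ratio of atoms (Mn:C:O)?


Assume 100 g of compound, divide each mass% by atomic mass to get moles, then normalize by the smallest to get a raw atom ratio.
Moles per 100 g: Mn: 47.79/54.938 = 0.8699, C: 10.45/12.011 = 0.87, O: 41.76/15.999 = 2.6102
Raw ratio (divide by min = 0.8699): Mn: 1.0, C: 1.0, O: 3.001
Multiply by 1 to clear fractions: Mn: 1.0 ~= 1, C: 1.0 ~= 1, O: 3.001 ~= 3
Reduce by GCD to get the simplest whole-number ratio:

1:1:3


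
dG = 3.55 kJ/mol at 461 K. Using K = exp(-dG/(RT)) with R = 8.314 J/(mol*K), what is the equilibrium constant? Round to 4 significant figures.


dG is in kJ/mol; multiply by 1000 to match R in J/(mol*K).
RT = 8.314 * 461 = 3832.754 J/mol
exponent = -dG*1000 / (RT) = -(3.55*1000) / 3832.754 = -0.92622694
K = exp(-0.92622694)
K = 0.3960452, rounded to 4 significant figures:

0.3960


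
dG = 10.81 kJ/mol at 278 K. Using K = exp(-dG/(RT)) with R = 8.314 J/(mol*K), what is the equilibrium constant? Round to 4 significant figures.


dG is in kJ/mol; multiply by 1000 to match R in J/(mol*K).
RT = 8.314 * 278 = 2311.292 J/mol
exponent = -dG*1000 / (RT) = -(10.81*1000) / 2311.292 = -4.67703778
K = exp(-4.67703778)
K = 0.0093065411, rounded to 4 significant figures:

0.009307


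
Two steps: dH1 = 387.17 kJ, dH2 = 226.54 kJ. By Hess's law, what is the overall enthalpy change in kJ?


Hess's law: enthalpy is a state function, so add the step enthalpies.
dH_total = dH1 + dH2 = 387.17 + (226.54)
dH_total = 613.71 kJ:

613.71 kJ


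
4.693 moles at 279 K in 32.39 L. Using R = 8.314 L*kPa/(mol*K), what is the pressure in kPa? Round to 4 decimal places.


PV = nRT, solve for P = nRT / V.
nRT = 4.693 * 8.314 * 279 = 10885.911
P = 10885.911 / 32.39
P = 336.08863847 kPa, rounded to 4 dp:

336.0886 kPa


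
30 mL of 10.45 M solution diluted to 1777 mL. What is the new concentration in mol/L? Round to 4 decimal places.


Dilution: M1*V1 = M2*V2, solve for M2.
M2 = M1*V1 / V2
M2 = 10.45 * 30 / 1777
M2 = 313.5 / 1777
M2 = 0.17642093 mol/L, rounded to 4 dp:

0.1764 mol/L


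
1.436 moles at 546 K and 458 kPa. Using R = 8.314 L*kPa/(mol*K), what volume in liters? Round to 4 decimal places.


PV = nRT, solve for V = nRT / P.
nRT = 1.436 * 8.314 * 546 = 6518.6416
V = 6518.6416 / 458
V = 14.23284192 L, rounded to 4 dp:

14.2328 L


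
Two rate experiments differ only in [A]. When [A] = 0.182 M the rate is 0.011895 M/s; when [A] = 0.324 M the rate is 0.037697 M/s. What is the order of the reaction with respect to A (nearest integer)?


Rate is proportional to [A]^n, so rate2/rate1 = ([A]2/[A]1)^n. Take logs to solve for n.
rate2/rate1 = 0.037697 / 0.011895 = 3.1691
[A]2/[A]1 = 0.324 / 0.182 = 1.7802
n = ln(3.1691) / ln(1.7802) = 2.0
Nearest integer order:

2


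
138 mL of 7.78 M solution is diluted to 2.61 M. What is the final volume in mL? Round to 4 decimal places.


Dilution: M1*V1 = M2*V2, solve for V2.
V2 = M1*V1 / M2
V2 = 7.78 * 138 / 2.61
V2 = 1073.64 / 2.61
V2 = 411.35632184 mL, rounded to 4 dp:

411.3563 mL


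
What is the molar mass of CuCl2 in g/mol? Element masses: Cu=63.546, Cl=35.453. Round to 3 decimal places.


M = sum(count * atomic_mass) over atoms.
M = 1*63.546 + 2*35.453
M = 63.546 + 70.906
M = 134.452 g/mol, rounded to 3 dp:

134.452 g/mol


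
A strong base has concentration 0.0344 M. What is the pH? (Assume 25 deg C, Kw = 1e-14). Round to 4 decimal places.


A strong base dissociates completely, so [OH-] equals the given concentration.
pOH = -log10([OH-]) = -log10(0.0344) = 1.463442
pH = 14 - pOH = 14 - 1.463442
pH = 12.536558, rounded to 4 dp:

12.5366


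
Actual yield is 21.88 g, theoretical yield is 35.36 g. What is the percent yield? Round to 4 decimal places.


% yield = 100 * actual / theoretical
% yield = 100 * 21.88 / 35.36
% yield = 61.87782805 %, rounded to 4 dp:

61.8778 %


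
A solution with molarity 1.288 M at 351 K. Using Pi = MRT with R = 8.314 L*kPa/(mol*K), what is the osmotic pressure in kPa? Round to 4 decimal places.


Osmotic pressure (van't Hoff): Pi = M*R*T.
RT = 8.314 * 351 = 2918.214
Pi = 1.288 * 2918.214
Pi = 3758.659632 kPa, rounded to 4 dp:

3758.6596 kPa


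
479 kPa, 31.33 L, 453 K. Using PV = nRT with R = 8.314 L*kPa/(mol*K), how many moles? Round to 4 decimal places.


PV = nRT, solve for n = PV / (RT).
PV = 479 * 31.33 = 15007.07
RT = 8.314 * 453 = 3766.242
n = 15007.07 / 3766.242
n = 3.98462712 mol, rounded to 4 dp:

3.9846 mol


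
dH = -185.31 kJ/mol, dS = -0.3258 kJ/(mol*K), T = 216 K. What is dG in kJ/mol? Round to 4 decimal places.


Gibbs: dG = dH - T*dS (consistent units, dS already in kJ/(mol*K)).
T*dS = 216 * -0.3258 = -70.3728
dG = -185.31 - (-70.3728)
dG = -114.9372 kJ/mol, rounded to 4 dp:

-114.9372 kJ/mol


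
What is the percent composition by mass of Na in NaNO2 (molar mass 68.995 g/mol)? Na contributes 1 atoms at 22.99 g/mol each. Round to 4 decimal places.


pct = 100 * (n_elem * M_elem) / M_total
mass_contribution = 1 * 22.99 = 22.99 g/mol
pct = 100 * 22.99 / 68.995
pct = 33.32125516 %, rounded to 4 dp:

33.3213 %


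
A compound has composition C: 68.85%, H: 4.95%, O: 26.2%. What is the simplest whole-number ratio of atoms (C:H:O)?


Assume 100 g of compound, divide each mass% by atomic mass to get moles, then normalize by the smallest to get a raw atom ratio.
Moles per 100 g: C: 68.85/12.011 = 5.7322, H: 4.95/1.008 = 4.9107, O: 26.2/15.999 = 1.6376
Raw ratio (divide by min = 1.6376): C: 3.5, H: 2.999, O: 1.0
Multiply by 2 to clear fractions: C: 7.001 ~= 7, H: 5.997 ~= 6, O: 2.0 ~= 2
Reduce by GCD to get the simplest whole-number ratio:

7:6:2


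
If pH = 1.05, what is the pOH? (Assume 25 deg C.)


At 25 deg C, pH + pOH = 14.
pOH = 14 - pH = 14 - 1.05
pOH = 12.95:

12.95


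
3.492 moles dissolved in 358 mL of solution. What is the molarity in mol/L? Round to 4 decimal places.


Convert volume to liters: V_L = V_mL / 1000.
V_L = 358 / 1000 = 0.358 L
M = n / V_L = 3.492 / 0.358
M = 9.75418994 mol/L, rounded to 4 dp:

9.7542 mol/L


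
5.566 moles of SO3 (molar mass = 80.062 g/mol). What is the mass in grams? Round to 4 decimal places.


mass = n * M
mass = 5.566 * 80.062
mass = 445.625092 g, rounded to 4 dp:

445.6251 g


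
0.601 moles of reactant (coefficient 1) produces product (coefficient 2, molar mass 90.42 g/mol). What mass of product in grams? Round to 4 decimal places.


Use the coefficient ratio to convert reactant moles to product moles, then multiply by the product's molar mass.
moles_P = moles_R * (coeff_P / coeff_R) = 0.601 * (2/1) = 1.202
mass_P = moles_P * M_P = 1.202 * 90.42
mass_P = 108.68484 g, rounded to 4 dp:

108.6848 g


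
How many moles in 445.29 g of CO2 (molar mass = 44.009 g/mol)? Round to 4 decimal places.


n = mass / M
n = 445.29 / 44.009
n = 10.11815765 mol, rounded to 4 dp:

10.1182 mol


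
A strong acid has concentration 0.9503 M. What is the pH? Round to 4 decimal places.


A strong acid dissociates completely, so [H+] equals the given concentration.
pH = -log10([H+]) = -log10(0.9503)
pH = 0.02213927, rounded to 4 dp:

0.0221


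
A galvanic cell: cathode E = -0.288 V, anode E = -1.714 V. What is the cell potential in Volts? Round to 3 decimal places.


Standard cell potential: E_cell = E_cathode - E_anode.
E_cell = -0.288 - (-1.714)
E_cell = 1.426 V, rounded to 3 dp:

1.426 V


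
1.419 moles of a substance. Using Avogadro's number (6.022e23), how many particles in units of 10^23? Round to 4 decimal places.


N = n * NA, then divide by 1e23 for the requested units.
N / 1e23 = n * 6.022
N / 1e23 = 1.419 * 6.022
N / 1e23 = 8.545218, rounded to 4 dp:

8.5452


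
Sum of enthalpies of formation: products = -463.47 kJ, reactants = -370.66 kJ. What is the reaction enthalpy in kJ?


dH_rxn = sum(dH_f products) - sum(dH_f reactants)
dH_rxn = -463.47 - (-370.66)
dH_rxn = -92.81 kJ:

-92.81 kJ


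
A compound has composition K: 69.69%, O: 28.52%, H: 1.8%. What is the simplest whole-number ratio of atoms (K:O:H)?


Assume 100 g of compound, divide each mass% by atomic mass to get moles, then normalize by the smallest to get a raw atom ratio.
Moles per 100 g: K: 69.69/39.098 = 1.7824, O: 28.52/15.999 = 1.7826, H: 1.8/1.008 = 1.7857
Raw ratio (divide by min = 1.7824): K: 1.0, O: 1.0, H: 1.002
Multiply by 1 to clear fractions: K: 1.0 ~= 1, O: 1.0 ~= 1, H: 1.002 ~= 1
Reduce by GCD to get the simplest whole-number ratio:

1:1:1


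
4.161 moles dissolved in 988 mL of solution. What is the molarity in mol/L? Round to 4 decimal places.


Convert volume to liters: V_L = V_mL / 1000.
V_L = 988 / 1000 = 0.988 L
M = n / V_L = 4.161 / 0.988
M = 4.21153846 mol/L, rounded to 4 dp:

4.2115 mol/L


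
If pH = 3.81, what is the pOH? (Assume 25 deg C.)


At 25 deg C, pH + pOH = 14.
pOH = 14 - pH = 14 - 3.81
pOH = 10.19:

10.19


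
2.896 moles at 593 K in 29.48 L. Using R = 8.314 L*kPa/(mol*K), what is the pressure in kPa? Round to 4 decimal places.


PV = nRT, solve for P = nRT / V.
nRT = 2.896 * 8.314 * 593 = 14277.865
P = 14277.865 / 29.48
P = 484.32377883 kPa, rounded to 4 dp:

484.3238 kPa


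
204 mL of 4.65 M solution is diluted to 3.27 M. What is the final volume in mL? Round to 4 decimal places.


Dilution: M1*V1 = M2*V2, solve for V2.
V2 = M1*V1 / M2
V2 = 4.65 * 204 / 3.27
V2 = 948.6 / 3.27
V2 = 290.09174312 mL, rounded to 4 dp:

290.0917 mL


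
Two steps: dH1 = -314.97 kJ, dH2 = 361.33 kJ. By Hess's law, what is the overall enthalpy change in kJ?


Hess's law: enthalpy is a state function, so add the step enthalpies.
dH_total = dH1 + dH2 = -314.97 + (361.33)
dH_total = 46.36 kJ:

46.36 kJ


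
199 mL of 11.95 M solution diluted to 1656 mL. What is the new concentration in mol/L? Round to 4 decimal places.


Dilution: M1*V1 = M2*V2, solve for M2.
M2 = M1*V1 / V2
M2 = 11.95 * 199 / 1656
M2 = 2378.05 / 1656
M2 = 1.43602053 mol/L, rounded to 4 dp:

1.4360 mol/L


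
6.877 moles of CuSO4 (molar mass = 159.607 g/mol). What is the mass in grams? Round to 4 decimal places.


mass = n * M
mass = 6.877 * 159.607
mass = 1097.617339 g, rounded to 4 dp:

1097.6173 g


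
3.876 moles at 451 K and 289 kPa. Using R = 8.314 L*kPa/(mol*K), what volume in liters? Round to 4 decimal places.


PV = nRT, solve for V = nRT / P.
nRT = 3.876 * 8.314 * 451 = 14533.5039
V = 14533.5039 / 289
V = 50.28894083 L, rounded to 4 dp:

50.2889 L


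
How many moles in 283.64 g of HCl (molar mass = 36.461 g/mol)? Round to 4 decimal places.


n = mass / M
n = 283.64 / 36.461
n = 7.779271 mol, rounded to 4 dp:

7.7793 mol


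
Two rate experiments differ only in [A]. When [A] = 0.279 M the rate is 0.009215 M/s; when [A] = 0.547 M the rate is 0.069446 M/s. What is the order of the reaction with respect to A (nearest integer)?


Rate is proportional to [A]^n, so rate2/rate1 = ([A]2/[A]1)^n. Take logs to solve for n.
rate2/rate1 = 0.069446 / 0.009215 = 7.5362
[A]2/[A]1 = 0.547 / 0.279 = 1.9606
n = ln(7.5362) / ln(1.9606) = 3.0
Nearest integer order:

3


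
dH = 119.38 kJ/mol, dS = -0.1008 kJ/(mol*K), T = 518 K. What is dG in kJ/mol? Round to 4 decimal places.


Gibbs: dG = dH - T*dS (consistent units, dS already in kJ/(mol*K)).
T*dS = 518 * -0.1008 = -52.2144
dG = 119.38 - (-52.2144)
dG = 171.5944 kJ/mol, rounded to 4 dp:

171.5944 kJ/mol


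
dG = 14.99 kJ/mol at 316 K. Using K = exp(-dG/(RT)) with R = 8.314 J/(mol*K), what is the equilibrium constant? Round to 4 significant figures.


dG is in kJ/mol; multiply by 1000 to match R in J/(mol*K).
RT = 8.314 * 316 = 2627.224 J/mol
exponent = -dG*1000 / (RT) = -(14.99*1000) / 2627.224 = -5.70564215
K = exp(-5.70564215)
K = 0.0033271402, rounded to 4 significant figures:

0.003327


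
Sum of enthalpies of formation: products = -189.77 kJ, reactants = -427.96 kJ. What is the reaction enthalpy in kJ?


dH_rxn = sum(dH_f products) - sum(dH_f reactants)
dH_rxn = -189.77 - (-427.96)
dH_rxn = 238.19 kJ:

238.19 kJ


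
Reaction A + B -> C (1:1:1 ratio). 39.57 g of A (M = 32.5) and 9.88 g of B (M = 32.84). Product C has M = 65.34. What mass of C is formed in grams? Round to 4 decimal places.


Find moles of each reactant; the smaller value is the limiting reagent in a 1:1:1 reaction, so moles_C equals moles of the limiter.
n_A = mass_A / M_A = 39.57 / 32.5 = 1.217538 mol
n_B = mass_B / M_B = 9.88 / 32.84 = 0.300853 mol
Limiting reagent: B (smaller), n_limiting = 0.300853 mol
mass_C = n_limiting * M_C = 0.300853 * 65.34
mass_C = 19.65773502 g, rounded to 4 dp:

19.6577 g


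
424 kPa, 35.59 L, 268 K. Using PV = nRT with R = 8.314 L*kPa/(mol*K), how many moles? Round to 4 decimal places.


PV = nRT, solve for n = PV / (RT).
PV = 424 * 35.59 = 15090.16
RT = 8.314 * 268 = 2228.152
n = 15090.16 / 2228.152
n = 6.77250026 mol, rounded to 4 dp:

6.7725 mol


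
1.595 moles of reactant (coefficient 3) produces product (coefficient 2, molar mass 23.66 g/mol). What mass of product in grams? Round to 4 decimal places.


Use the coefficient ratio to convert reactant moles to product moles, then multiply by the product's molar mass.
moles_P = moles_R * (coeff_P / coeff_R) = 1.595 * (2/3) = 1.063333
mass_P = moles_P * M_P = 1.063333 * 23.66
mass_P = 25.15845878 g, rounded to 4 dp:

25.1585 g


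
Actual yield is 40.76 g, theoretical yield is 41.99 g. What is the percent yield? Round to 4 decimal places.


% yield = 100 * actual / theoretical
% yield = 100 * 40.76 / 41.99
% yield = 97.07073113 %, rounded to 4 dp:

97.0707 %


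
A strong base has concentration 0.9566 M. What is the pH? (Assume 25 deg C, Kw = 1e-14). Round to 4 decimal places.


A strong base dissociates completely, so [OH-] equals the given concentration.
pOH = -log10([OH-]) = -log10(0.9566) = 0.01927
pH = 14 - pOH = 14 - 0.01927
pH = 13.98073, rounded to 4 dp:

13.9807


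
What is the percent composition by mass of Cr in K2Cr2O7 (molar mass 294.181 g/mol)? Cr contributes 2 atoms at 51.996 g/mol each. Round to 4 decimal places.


pct = 100 * (n_elem * M_elem) / M_total
mass_contribution = 2 * 51.996 = 103.992 g/mol
pct = 100 * 103.992 / 294.181
pct = 35.34966568 %, rounded to 4 dp:

35.3497 %


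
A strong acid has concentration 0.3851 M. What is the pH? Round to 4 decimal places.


A strong acid dissociates completely, so [H+] equals the given concentration.
pH = -log10([H+]) = -log10(0.3851)
pH = 0.41442648, rounded to 4 dp:

0.4144


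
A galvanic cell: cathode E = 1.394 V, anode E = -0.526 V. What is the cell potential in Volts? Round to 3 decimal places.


Standard cell potential: E_cell = E_cathode - E_anode.
E_cell = 1.394 - (-0.526)
E_cell = 1.92 V, rounded to 3 dp:

1.920 V


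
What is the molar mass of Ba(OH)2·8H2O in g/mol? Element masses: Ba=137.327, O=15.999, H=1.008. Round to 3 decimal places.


M = sum(count * atomic_mass) over atoms.
M = 1*137.327 + 10*15.999 + 18*1.008
M = 137.327 + 159.99 + 18.144
M = 315.461 g/mol, rounded to 3 dp:

315.461 g/mol


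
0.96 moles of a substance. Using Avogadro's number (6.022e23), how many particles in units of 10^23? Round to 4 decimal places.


N = n * NA, then divide by 1e23 for the requested units.
N / 1e23 = n * 6.022
N / 1e23 = 0.96 * 6.022
N / 1e23 = 5.78112, rounded to 4 dp:

5.7811


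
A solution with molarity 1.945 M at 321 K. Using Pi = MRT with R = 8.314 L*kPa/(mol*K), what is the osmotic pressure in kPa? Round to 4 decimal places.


Osmotic pressure (van't Hoff): Pi = M*R*T.
RT = 8.314 * 321 = 2668.794
Pi = 1.945 * 2668.794
Pi = 5190.80433 kPa, rounded to 4 dp:

5190.8043 kPa


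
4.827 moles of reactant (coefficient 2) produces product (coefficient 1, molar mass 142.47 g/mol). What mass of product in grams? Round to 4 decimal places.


Use the coefficient ratio to convert reactant moles to product moles, then multiply by the product's molar mass.
moles_P = moles_R * (coeff_P / coeff_R) = 4.827 * (1/2) = 2.4135
mass_P = moles_P * M_P = 2.4135 * 142.47
mass_P = 343.851345 g, rounded to 4 dp:

343.8513 g


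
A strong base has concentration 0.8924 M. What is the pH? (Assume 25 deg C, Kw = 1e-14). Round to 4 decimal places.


A strong base dissociates completely, so [OH-] equals the given concentration.
pOH = -log10([OH-]) = -log10(0.8924) = 0.04944
pH = 14 - pOH = 14 - 0.04944
pH = 13.95056, rounded to 4 dp:

13.9506


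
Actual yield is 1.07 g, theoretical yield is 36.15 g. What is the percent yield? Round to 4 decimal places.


% yield = 100 * actual / theoretical
% yield = 100 * 1.07 / 36.15
% yield = 2.95988935 %, rounded to 4 dp:

2.9599 %


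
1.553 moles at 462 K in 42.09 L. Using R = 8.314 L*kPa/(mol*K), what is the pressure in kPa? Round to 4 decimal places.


PV = nRT, solve for P = nRT / V.
nRT = 1.553 * 8.314 * 462 = 5965.1786
P = 5965.1786 / 42.09
P = 141.72436683 kPa, rounded to 4 dp:

141.7244 kPa


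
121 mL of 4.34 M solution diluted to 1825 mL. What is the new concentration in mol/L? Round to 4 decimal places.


Dilution: M1*V1 = M2*V2, solve for M2.
M2 = M1*V1 / V2
M2 = 4.34 * 121 / 1825
M2 = 525.14 / 1825
M2 = 0.28774795 mol/L, rounded to 4 dp:

0.2877 mol/L


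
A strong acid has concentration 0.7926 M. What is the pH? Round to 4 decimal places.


A strong acid dissociates completely, so [H+] equals the given concentration.
pH = -log10([H+]) = -log10(0.7926)
pH = 0.10094593, rounded to 4 dp:

0.1009


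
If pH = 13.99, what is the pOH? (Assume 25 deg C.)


At 25 deg C, pH + pOH = 14.
pOH = 14 - pH = 14 - 13.99
pOH = 0.01:

0.01


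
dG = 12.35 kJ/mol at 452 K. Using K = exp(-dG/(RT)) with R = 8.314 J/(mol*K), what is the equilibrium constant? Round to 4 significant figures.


dG is in kJ/mol; multiply by 1000 to match R in J/(mol*K).
RT = 8.314 * 452 = 3757.928 J/mol
exponent = -dG*1000 / (RT) = -(12.35*1000) / 3757.928 = -3.28638548
K = exp(-3.28638548)
K = 0.037388748, rounded to 4 significant figures:

0.03739


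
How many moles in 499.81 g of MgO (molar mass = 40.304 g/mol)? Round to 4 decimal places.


n = mass / M
n = 499.81 / 40.304
n = 12.40100238 mol, rounded to 4 dp:

12.4010 mol


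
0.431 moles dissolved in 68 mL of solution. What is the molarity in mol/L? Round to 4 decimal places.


Convert volume to liters: V_L = V_mL / 1000.
V_L = 68 / 1000 = 0.068 L
M = n / V_L = 0.431 / 0.068
M = 6.33823529 mol/L, rounded to 4 dp:

6.3382 mol/L


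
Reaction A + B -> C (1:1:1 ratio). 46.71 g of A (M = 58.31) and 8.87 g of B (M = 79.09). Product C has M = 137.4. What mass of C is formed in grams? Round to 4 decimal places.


Find moles of each reactant; the smaller value is the limiting reagent in a 1:1:1 reaction, so moles_C equals moles of the limiter.
n_A = mass_A / M_A = 46.71 / 58.31 = 0.801063 mol
n_B = mass_B / M_B = 8.87 / 79.09 = 0.112151 mol
Limiting reagent: B (smaller), n_limiting = 0.112151 mol
mass_C = n_limiting * M_C = 0.112151 * 137.4
mass_C = 15.4095474 g, rounded to 4 dp:

15.4095 g


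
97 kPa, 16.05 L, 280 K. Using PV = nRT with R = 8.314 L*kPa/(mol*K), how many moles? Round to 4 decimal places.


PV = nRT, solve for n = PV / (RT).
PV = 97 * 16.05 = 1556.85
RT = 8.314 * 280 = 2327.92
n = 1556.85 / 2327.92
n = 0.66877298 mol, rounded to 4 dp:

0.6688 mol


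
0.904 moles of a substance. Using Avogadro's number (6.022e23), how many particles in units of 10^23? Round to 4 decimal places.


N = n * NA, then divide by 1e23 for the requested units.
N / 1e23 = n * 6.022
N / 1e23 = 0.904 * 6.022
N / 1e23 = 5.443888, rounded to 4 dp:

5.4439


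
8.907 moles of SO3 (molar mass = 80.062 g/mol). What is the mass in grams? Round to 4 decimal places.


mass = n * M
mass = 8.907 * 80.062
mass = 713.112234 g, rounded to 4 dp:

713.1122 g


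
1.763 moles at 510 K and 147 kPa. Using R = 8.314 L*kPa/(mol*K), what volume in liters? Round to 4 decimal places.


PV = nRT, solve for V = nRT / P.
nRT = 1.763 * 8.314 * 510 = 7475.3668
V = 7475.3668 / 147
V = 50.85283537 L, rounded to 4 dp:

50.8528 L


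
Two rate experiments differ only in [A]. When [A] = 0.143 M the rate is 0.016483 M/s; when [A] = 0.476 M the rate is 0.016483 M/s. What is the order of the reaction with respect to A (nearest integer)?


Rate is proportional to [A]^n, so rate2/rate1 = ([A]2/[A]1)^n. Take logs to solve for n.
rate2/rate1 = 0.016483 / 0.016483 = 1.0
[A]2/[A]1 = 0.476 / 0.143 = 3.3287
n = ln(1.0) / ln(3.3287) = 0.0
Nearest integer order:

0


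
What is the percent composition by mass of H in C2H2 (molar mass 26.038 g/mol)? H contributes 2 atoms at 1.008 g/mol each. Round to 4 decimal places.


pct = 100 * (n_elem * M_elem) / M_total
mass_contribution = 2 * 1.008 = 2.016 g/mol
pct = 100 * 2.016 / 26.038
pct = 7.74253015 %, rounded to 4 dp:

7.7425 %


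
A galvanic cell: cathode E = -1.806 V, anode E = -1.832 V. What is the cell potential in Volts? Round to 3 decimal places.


Standard cell potential: E_cell = E_cathode - E_anode.
E_cell = -1.806 - (-1.832)
E_cell = 0.026 V, rounded to 3 dp:

0.026 V


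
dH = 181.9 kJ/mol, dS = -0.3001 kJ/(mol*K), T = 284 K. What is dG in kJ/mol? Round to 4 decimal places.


Gibbs: dG = dH - T*dS (consistent units, dS already in kJ/(mol*K)).
T*dS = 284 * -0.3001 = -85.2284
dG = 181.9 - (-85.2284)
dG = 267.1284 kJ/mol, rounded to 4 dp:

267.1284 kJ/mol


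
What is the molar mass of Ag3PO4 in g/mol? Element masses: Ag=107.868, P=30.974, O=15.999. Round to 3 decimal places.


M = sum(count * atomic_mass) over atoms.
M = 3*107.868 + 1*30.974 + 4*15.999
M = 323.604 + 30.974 + 63.996
M = 418.574 g/mol, rounded to 3 dp:

418.574 g/mol


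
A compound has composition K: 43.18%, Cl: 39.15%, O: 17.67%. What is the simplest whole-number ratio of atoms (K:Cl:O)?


Assume 100 g of compound, divide each mass% by atomic mass to get moles, then normalize by the smallest to get a raw atom ratio.
Moles per 100 g: K: 43.18/39.098 = 1.1044, Cl: 39.15/35.453 = 1.1043, O: 17.67/15.999 = 1.1044
Raw ratio (divide by min = 1.1043): K: 1.0, Cl: 1.0, O: 1.0
Multiply by 1 to clear fractions: K: 1.0 ~= 1, Cl: 1.0 ~= 1, O: 1.0 ~= 1
Reduce by GCD to get the simplest whole-number ratio:

1:1:1


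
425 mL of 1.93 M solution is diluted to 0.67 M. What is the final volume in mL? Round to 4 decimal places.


Dilution: M1*V1 = M2*V2, solve for V2.
V2 = M1*V1 / M2
V2 = 1.93 * 425 / 0.67
V2 = 820.25 / 0.67
V2 = 1224.25373134 mL, rounded to 4 dp:

1224.2537 mL


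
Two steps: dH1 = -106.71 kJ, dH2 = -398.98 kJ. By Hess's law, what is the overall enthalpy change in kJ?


Hess's law: enthalpy is a state function, so add the step enthalpies.
dH_total = dH1 + dH2 = -106.71 + (-398.98)
dH_total = -505.69 kJ:

-505.69 kJ


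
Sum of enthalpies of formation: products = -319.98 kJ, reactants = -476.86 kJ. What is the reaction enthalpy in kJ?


dH_rxn = sum(dH_f products) - sum(dH_f reactants)
dH_rxn = -319.98 - (-476.86)
dH_rxn = 156.88 kJ:

156.88 kJ


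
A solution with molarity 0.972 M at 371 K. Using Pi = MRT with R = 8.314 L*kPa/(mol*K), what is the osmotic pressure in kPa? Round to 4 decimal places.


Osmotic pressure (van't Hoff): Pi = M*R*T.
RT = 8.314 * 371 = 3084.494
Pi = 0.972 * 3084.494
Pi = 2998.128168 kPa, rounded to 4 dp:

2998.1282 kPa


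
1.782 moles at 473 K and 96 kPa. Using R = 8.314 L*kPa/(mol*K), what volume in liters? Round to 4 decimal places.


PV = nRT, solve for V = nRT / P.
nRT = 1.782 * 8.314 * 473 = 7007.7542
V = 7007.7542 / 96
V = 72.99743958 L, rounded to 4 dp:

72.9974 L


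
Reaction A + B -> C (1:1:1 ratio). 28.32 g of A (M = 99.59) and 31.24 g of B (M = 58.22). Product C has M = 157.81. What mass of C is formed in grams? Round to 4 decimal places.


Find moles of each reactant; the smaller value is the limiting reagent in a 1:1:1 reaction, so moles_C equals moles of the limiter.
n_A = mass_A / M_A = 28.32 / 99.59 = 0.284366 mol
n_B = mass_B / M_B = 31.24 / 58.22 = 0.536585 mol
Limiting reagent: A (smaller), n_limiting = 0.284366 mol
mass_C = n_limiting * M_C = 0.284366 * 157.81
mass_C = 44.87579846 g, rounded to 4 dp:

44.8758 g


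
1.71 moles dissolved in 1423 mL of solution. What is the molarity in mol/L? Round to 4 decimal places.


Convert volume to liters: V_L = V_mL / 1000.
V_L = 1423 / 1000 = 1.423 L
M = n / V_L = 1.71 / 1.423
M = 1.20168658 mol/L, rounded to 4 dp:

1.2017 mol/L


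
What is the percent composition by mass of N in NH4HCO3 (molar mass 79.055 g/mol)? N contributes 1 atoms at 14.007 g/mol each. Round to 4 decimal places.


pct = 100 * (n_elem * M_elem) / M_total
mass_contribution = 1 * 14.007 = 14.007 g/mol
pct = 100 * 14.007 / 79.055
pct = 17.7180444 %, rounded to 4 dp:

17.7180 %


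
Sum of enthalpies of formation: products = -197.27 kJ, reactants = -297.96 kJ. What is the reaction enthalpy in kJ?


dH_rxn = sum(dH_f products) - sum(dH_f reactants)
dH_rxn = -197.27 - (-297.96)
dH_rxn = 100.69 kJ:

100.69 kJ


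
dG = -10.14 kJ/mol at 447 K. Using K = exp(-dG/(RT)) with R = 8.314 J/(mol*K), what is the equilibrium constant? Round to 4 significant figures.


dG is in kJ/mol; multiply by 1000 to match R in J/(mol*K).
RT = 8.314 * 447 = 3716.358 J/mol
exponent = -dG*1000 / (RT) = -(-10.14*1000) / 3716.358 = 2.72847772
K = exp(2.72847772)
K = 15.309564, rounded to 4 significant figures:

15.31


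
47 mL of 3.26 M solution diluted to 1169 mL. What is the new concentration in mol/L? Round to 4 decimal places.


Dilution: M1*V1 = M2*V2, solve for M2.
M2 = M1*V1 / V2
M2 = 3.26 * 47 / 1169
M2 = 153.22 / 1169
M2 = 0.13106929 mol/L, rounded to 4 dp:

0.1311 mol/L


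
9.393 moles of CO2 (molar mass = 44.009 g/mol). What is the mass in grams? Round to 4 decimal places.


mass = n * M
mass = 9.393 * 44.009
mass = 413.376537 g, rounded to 4 dp:

413.3765 g


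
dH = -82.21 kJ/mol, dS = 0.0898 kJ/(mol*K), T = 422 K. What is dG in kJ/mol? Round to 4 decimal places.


Gibbs: dG = dH - T*dS (consistent units, dS already in kJ/(mol*K)).
T*dS = 422 * 0.0898 = 37.8956
dG = -82.21 - (37.8956)
dG = -120.1056 kJ/mol, rounded to 4 dp:

-120.1056 kJ/mol


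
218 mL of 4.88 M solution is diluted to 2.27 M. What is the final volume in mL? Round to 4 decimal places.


Dilution: M1*V1 = M2*V2, solve for V2.
V2 = M1*V1 / M2
V2 = 4.88 * 218 / 2.27
V2 = 1063.84 / 2.27
V2 = 468.65198238 mL, rounded to 4 dp:

468.6520 mL


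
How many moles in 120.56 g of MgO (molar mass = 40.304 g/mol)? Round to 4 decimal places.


n = mass / M
n = 120.56 / 40.304
n = 2.99126638 mol, rounded to 4 dp:

2.9913 mol


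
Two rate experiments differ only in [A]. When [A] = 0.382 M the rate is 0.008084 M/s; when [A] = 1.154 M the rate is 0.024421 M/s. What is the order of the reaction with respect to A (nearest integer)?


Rate is proportional to [A]^n, so rate2/rate1 = ([A]2/[A]1)^n. Take logs to solve for n.
rate2/rate1 = 0.024421 / 0.008084 = 3.0209
[A]2/[A]1 = 1.154 / 0.382 = 3.0209
n = ln(3.0209) / ln(3.0209) = 1.0
Nearest integer order:

1


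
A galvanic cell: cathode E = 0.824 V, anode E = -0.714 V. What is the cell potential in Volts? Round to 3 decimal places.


Standard cell potential: E_cell = E_cathode - E_anode.
E_cell = 0.824 - (-0.714)
E_cell = 1.538 V, rounded to 3 dp:

1.538 V


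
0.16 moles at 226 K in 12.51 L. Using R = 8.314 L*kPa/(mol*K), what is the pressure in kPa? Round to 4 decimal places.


PV = nRT, solve for P = nRT / V.
nRT = 0.16 * 8.314 * 226 = 300.6342
P = 300.6342 / 12.51
P = 24.03151079 kPa, rounded to 4 dp:

24.0315 kPa


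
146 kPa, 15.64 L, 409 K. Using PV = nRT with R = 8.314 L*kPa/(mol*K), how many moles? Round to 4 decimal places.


PV = nRT, solve for n = PV / (RT).
PV = 146 * 15.64 = 2283.44
RT = 8.314 * 409 = 3400.426
n = 2283.44 / 3400.426
n = 0.67151586 mol, rounded to 4 dp:

0.6715 mol


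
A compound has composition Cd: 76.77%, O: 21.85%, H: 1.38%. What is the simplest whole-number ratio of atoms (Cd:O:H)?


Assume 100 g of compound, divide each mass% by atomic mass to get moles, then normalize by the smallest to get a raw atom ratio.
Moles per 100 g: Cd: 76.77/112.414 = 0.6829, O: 21.85/15.999 = 1.3657, H: 1.38/1.008 = 1.369
Raw ratio (divide by min = 0.6829): Cd: 1.0, O: 2.0, H: 2.005
Multiply by 1 to clear fractions: Cd: 1.0 ~= 1, O: 2.0 ~= 2, H: 2.005 ~= 2
Reduce by GCD to get the simplest whole-number ratio:

1:2:2


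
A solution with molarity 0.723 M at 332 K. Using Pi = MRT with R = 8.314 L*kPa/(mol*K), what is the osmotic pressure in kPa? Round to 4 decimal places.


Osmotic pressure (van't Hoff): Pi = M*R*T.
RT = 8.314 * 332 = 2760.248
Pi = 0.723 * 2760.248
Pi = 1995.659304 kPa, rounded to 4 dp:

1995.6593 kPa


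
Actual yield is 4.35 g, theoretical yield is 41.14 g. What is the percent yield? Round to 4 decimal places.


% yield = 100 * actual / theoretical
% yield = 100 * 4.35 / 41.14
% yield = 10.57365095 %, rounded to 4 dp:

10.5737 %


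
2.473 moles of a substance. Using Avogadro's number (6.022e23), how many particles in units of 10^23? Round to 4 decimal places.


N = n * NA, then divide by 1e23 for the requested units.
N / 1e23 = n * 6.022
N / 1e23 = 2.473 * 6.022
N / 1e23 = 14.892406, rounded to 4 dp:

14.8924


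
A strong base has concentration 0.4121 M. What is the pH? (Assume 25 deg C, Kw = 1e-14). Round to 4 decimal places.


A strong base dissociates completely, so [OH-] equals the given concentration.
pOH = -log10([OH-]) = -log10(0.4121) = 0.384997
pH = 14 - pOH = 14 - 0.384997
pH = 13.615003, rounded to 4 dp:

13.6150


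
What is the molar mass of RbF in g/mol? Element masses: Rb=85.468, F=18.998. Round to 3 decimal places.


M = sum(count * atomic_mass) over atoms.
M = 1*85.468 + 1*18.998
M = 85.468 + 18.998
M = 104.466 g/mol, rounded to 3 dp:

104.466 g/mol


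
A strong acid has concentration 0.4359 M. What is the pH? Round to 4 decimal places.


A strong acid dissociates completely, so [H+] equals the given concentration.
pH = -log10([H+]) = -log10(0.4359)
pH = 0.36061313, rounded to 4 dp:

0.3606


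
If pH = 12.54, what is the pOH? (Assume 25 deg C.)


At 25 deg C, pH + pOH = 14.
pOH = 14 - pH = 14 - 12.54
pOH = 1.46:

1.46


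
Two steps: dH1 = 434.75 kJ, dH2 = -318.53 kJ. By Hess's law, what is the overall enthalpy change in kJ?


Hess's law: enthalpy is a state function, so add the step enthalpies.
dH_total = dH1 + dH2 = 434.75 + (-318.53)
dH_total = 116.22 kJ:

116.22 kJ


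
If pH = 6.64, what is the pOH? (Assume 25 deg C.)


At 25 deg C, pH + pOH = 14.
pOH = 14 - pH = 14 - 6.64
pOH = 7.36:

7.36


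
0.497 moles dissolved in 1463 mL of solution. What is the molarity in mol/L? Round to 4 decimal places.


Convert volume to liters: V_L = V_mL / 1000.
V_L = 1463 / 1000 = 1.463 L
M = n / V_L = 0.497 / 1.463
M = 0.33971292 mol/L, rounded to 4 dp:

0.3397 mol/L


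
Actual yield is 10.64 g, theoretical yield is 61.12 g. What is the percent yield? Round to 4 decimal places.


% yield = 100 * actual / theoretical
% yield = 100 * 10.64 / 61.12
% yield = 17.40837696 %, rounded to 4 dp:

17.4084 %


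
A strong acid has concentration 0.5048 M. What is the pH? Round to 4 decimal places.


A strong acid dissociates completely, so [H+] equals the given concentration.
pH = -log10([H+]) = -log10(0.5048)
pH = 0.29688065, rounded to 4 dp:

0.2969


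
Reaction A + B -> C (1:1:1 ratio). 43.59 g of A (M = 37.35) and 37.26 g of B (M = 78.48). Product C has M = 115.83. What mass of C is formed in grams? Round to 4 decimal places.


Find moles of each reactant; the smaller value is the limiting reagent in a 1:1:1 reaction, so moles_C equals moles of the limiter.
n_A = mass_A / M_A = 43.59 / 37.35 = 1.167068 mol
n_B = mass_B / M_B = 37.26 / 78.48 = 0.474771 mol
Limiting reagent: B (smaller), n_limiting = 0.474771 mol
mass_C = n_limiting * M_C = 0.474771 * 115.83
mass_C = 54.99272493 g, rounded to 4 dp:

54.9927 g


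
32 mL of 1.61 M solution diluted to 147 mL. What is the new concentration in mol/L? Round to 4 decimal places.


Dilution: M1*V1 = M2*V2, solve for M2.
M2 = M1*V1 / V2
M2 = 1.61 * 32 / 147
M2 = 51.52 / 147
M2 = 0.35047619 mol/L, rounded to 4 dp:

0.3505 mol/L


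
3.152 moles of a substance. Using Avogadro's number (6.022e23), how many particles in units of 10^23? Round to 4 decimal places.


N = n * NA, then divide by 1e23 for the requested units.
N / 1e23 = n * 6.022
N / 1e23 = 3.152 * 6.022
N / 1e23 = 18.981344, rounded to 4 dp:

18.9813


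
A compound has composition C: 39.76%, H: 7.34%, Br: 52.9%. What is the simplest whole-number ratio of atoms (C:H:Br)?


Assume 100 g of compound, divide each mass% by atomic mass to get moles, then normalize by the smallest to get a raw atom ratio.
Moles per 100 g: C: 39.76/12.011 = 3.3103, H: 7.34/1.008 = 7.2817, Br: 52.9/79.904 = 0.662
Raw ratio (divide by min = 0.662): C: 5.0, H: 10.999, Br: 1.0
Multiply by 1 to clear fractions: C: 5.0 ~= 5, H: 10.999 ~= 11, Br: 1.0 ~= 1
Reduce by GCD to get the simplest whole-number ratio:

5:11:1


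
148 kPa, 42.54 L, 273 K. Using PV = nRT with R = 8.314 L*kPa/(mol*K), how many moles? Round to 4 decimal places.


PV = nRT, solve for n = PV / (RT).
PV = 148 * 42.54 = 6295.92
RT = 8.314 * 273 = 2269.722
n = 6295.92 / 2269.722
n = 2.77387275 mol, rounded to 4 dp:

2.7739 mol


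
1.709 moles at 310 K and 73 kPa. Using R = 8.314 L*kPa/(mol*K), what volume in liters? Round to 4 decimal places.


PV = nRT, solve for V = nRT / P.
nRT = 1.709 * 8.314 * 310 = 4404.6741
V = 4404.6741 / 73
V = 60.33800137 L, rounded to 4 dp:

60.3380 L


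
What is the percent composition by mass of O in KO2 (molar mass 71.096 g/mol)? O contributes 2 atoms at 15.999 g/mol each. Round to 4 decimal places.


pct = 100 * (n_elem * M_elem) / M_total
mass_contribution = 2 * 15.999 = 31.998 g/mol
pct = 100 * 31.998 / 71.096
pct = 45.00675143 %, rounded to 4 dp:

45.0068 %


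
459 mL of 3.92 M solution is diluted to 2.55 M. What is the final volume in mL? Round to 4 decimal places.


Dilution: M1*V1 = M2*V2, solve for V2.
V2 = M1*V1 / M2
V2 = 3.92 * 459 / 2.55
V2 = 1799.28 / 2.55
V2 = 705.6 mL, rounded to 4 dp:

705.6000 mL


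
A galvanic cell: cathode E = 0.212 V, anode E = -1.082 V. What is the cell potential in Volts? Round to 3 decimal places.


Standard cell potential: E_cell = E_cathode - E_anode.
E_cell = 0.212 - (-1.082)
E_cell = 1.294 V, rounded to 3 dp:

1.294 V


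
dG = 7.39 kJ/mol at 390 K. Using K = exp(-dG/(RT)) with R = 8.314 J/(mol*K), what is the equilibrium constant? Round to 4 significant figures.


dG is in kJ/mol; multiply by 1000 to match R in J/(mol*K).
RT = 8.314 * 390 = 3242.46 J/mol
exponent = -dG*1000 / (RT) = -(7.39*1000) / 3242.46 = -2.27913374
K = exp(-2.27913374)
K = 0.10237285, rounded to 4 significant figures:

0.1024


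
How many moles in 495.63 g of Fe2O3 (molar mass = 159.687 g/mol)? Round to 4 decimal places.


n = mass / M
n = 495.63 / 159.687
n = 3.10375923 mol, rounded to 4 dp:

3.1038 mol


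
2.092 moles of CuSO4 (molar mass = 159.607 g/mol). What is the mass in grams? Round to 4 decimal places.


mass = n * M
mass = 2.092 * 159.607
mass = 333.897844 g, rounded to 4 dp:

333.8978 g


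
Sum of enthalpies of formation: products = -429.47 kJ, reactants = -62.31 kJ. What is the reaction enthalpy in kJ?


dH_rxn = sum(dH_f products) - sum(dH_f reactants)
dH_rxn = -429.47 - (-62.31)
dH_rxn = -367.16 kJ:

-367.16 kJ


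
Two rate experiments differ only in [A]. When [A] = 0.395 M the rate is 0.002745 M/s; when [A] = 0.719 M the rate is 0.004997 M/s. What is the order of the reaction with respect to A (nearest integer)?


Rate is proportional to [A]^n, so rate2/rate1 = ([A]2/[A]1)^n. Take logs to solve for n.
rate2/rate1 = 0.004997 / 0.002745 = 1.8204
[A]2/[A]1 = 0.719 / 0.395 = 1.8203
n = ln(1.8204) / ln(1.8203) = 1.0
Nearest integer order:

1


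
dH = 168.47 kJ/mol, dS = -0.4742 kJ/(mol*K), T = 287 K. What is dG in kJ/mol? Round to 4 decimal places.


Gibbs: dG = dH - T*dS (consistent units, dS already in kJ/(mol*K)).
T*dS = 287 * -0.4742 = -136.0954
dG = 168.47 - (-136.0954)
dG = 304.5654 kJ/mol, rounded to 4 dp:

304.5654 kJ/mol


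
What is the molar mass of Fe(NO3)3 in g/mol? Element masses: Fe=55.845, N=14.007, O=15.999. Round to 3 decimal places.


M = sum(count * atomic_mass) over atoms.
M = 1*55.845 + 3*14.007 + 9*15.999
M = 55.845 + 42.021 + 143.991
M = 241.857 g/mol, rounded to 3 dp:

241.857 g/mol


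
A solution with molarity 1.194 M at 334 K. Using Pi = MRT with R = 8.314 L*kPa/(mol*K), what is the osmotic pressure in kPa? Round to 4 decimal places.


Osmotic pressure (van't Hoff): Pi = M*R*T.
RT = 8.314 * 334 = 2776.876
Pi = 1.194 * 2776.876
Pi = 3315.589944 kPa, rounded to 4 dp:

3315.5899 kPa


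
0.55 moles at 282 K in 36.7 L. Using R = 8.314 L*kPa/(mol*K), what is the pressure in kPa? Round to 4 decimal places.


PV = nRT, solve for P = nRT / V.
nRT = 0.55 * 8.314 * 282 = 1289.5014
P = 1289.5014 / 36.7
P = 35.13627793 kPa, rounded to 4 dp:

35.1363 kPa


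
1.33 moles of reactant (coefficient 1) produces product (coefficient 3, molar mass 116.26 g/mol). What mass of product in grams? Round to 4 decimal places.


Use the coefficient ratio to convert reactant moles to product moles, then multiply by the product's molar mass.
moles_P = moles_R * (coeff_P / coeff_R) = 1.33 * (3/1) = 3.99
mass_P = moles_P * M_P = 3.99 * 116.26
mass_P = 463.8774 g, rounded to 4 dp:

463.8774 g


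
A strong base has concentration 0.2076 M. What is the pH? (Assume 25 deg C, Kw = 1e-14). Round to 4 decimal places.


A strong base dissociates completely, so [OH-] equals the given concentration.
pOH = -log10([OH-]) = -log10(0.2076) = 0.682773
pH = 14 - pOH = 14 - 0.682773
pH = 13.317227, rounded to 4 dp:

13.3172


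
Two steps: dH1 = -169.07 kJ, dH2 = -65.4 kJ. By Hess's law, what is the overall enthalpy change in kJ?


Hess's law: enthalpy is a state function, so add the step enthalpies.
dH_total = dH1 + dH2 = -169.07 + (-65.4)
dH_total = -234.47 kJ:

-234.47 kJ


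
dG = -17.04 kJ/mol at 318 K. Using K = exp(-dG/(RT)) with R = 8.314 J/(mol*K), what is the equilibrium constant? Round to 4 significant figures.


dG is in kJ/mol; multiply by 1000 to match R in J/(mol*K).
RT = 8.314 * 318 = 2643.852 J/mol
exponent = -dG*1000 / (RT) = -(-17.04*1000) / 2643.852 = 6.44514141
K = exp(6.44514141)
K = 629.63571, rounded to 4 significant figures:

629.6
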